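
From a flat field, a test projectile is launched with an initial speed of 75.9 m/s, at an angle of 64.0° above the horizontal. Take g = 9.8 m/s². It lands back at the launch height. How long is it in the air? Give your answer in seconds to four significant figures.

13.92 s

vₓ = 75.90 cos 64.0° = 33.27 m/s; v_y0 = 75.90 sin 64.0° = 68.22 m/s.
It returns to y = 0 when t = 2 v_y0 / g = 2(68.22)/9.80 = 13.92 s.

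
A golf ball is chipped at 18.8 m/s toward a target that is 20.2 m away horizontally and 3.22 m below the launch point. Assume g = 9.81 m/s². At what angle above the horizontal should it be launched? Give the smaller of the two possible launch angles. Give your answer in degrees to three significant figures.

7.14°

Trajectory: y = x tanθ − g x² (1 + tan²θ)/(2v₀²). With x = 20.2, y = −3.22, v₀ = 18.8, g = 9.81:
5.663 tan²θ − 20.2 tanθ + (2.443) = 0.
tanθ = [20.2 ± √(20.2² − 4 × 5.663 × (2.443))] / (2 × 5.663) = (20.2 ± 18.78) / 11.33, giving tanθ = 0.1253 or 3.442.
θ = 7.144° or 73.80°; the smaller is 7.144°.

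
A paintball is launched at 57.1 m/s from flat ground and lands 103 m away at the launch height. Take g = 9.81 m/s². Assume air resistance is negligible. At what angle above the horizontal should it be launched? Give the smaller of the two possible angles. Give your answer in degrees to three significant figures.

9.03°

Level-ground range R = v₀² sin(2θ)/g ⇒ sin(2θ) = gR/v₀² = 9.81 × 103 / 57.1² = 0.3099.
2θ = 18.05° or 180° − 18.05° = 161.9°, so θ = 9.027° or 80.97°.
The smaller angle is 9.027°.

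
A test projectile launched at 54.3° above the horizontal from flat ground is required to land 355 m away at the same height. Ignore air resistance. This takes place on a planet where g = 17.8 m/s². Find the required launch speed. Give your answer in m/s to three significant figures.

81.7 m/s

On level ground R = v₀² sin 2θ / g ⇒ v₀ = √(gR / sin 2θ).
v₀ = √(17.8 × 355 / sin 108.6°) = √(6319 / 0.9478) = √6667.2 = 81.65 m/s.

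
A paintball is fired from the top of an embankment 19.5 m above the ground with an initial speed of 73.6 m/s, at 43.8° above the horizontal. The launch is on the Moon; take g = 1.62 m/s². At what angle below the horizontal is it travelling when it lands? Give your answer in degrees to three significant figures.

44.1°

vₓ = 73.60 cos 43.8° = 53.12 m/s; v_y0 = 73.60 sin 43.8° = 50.94 m/s.
The projectile lands when y = 19.5 + (50.94) t − ½·1.62·t² = 0. Positive root: t = (50.94 + √(50.94² + 2·1.62·19.5)) / 1.62 = (50.94 + 51.56) / 1.62 = 63.27 s.
At impact: v_y = v_y0 − g t = −51.56 m/s; vₓ = 53.12 m/s.
Angle below horizontal: arctan(|v_y|/vₓ) = arctan(51.56/53.12) = 44.14°.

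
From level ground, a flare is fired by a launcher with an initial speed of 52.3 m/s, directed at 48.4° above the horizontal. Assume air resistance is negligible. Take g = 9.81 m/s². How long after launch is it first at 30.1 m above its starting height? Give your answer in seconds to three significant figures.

vₓ = 52.30 cos 48.4° = 34.72 m/s; v_y0 = 52.30 sin 48.4° = 39.11 m/s.
Height y(t) = 39.11 t − 4.905 t² = 30.1 gives 4.905 t² − 39.11 t + 30.1 = 0.
Quadratic formula: t = (39.11 ± √939.02) / 9.81 = (39.11 ± 30.64) / 9.81 → t = 0.8630 s or 7.110 s.
The first (ascending) time is 0.8630 s.

0.863 s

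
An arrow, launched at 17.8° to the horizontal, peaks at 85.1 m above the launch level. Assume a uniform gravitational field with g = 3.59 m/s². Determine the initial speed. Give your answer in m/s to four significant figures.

At the peak v_y = 0, so v_y0 = √(2gH) = √(2 × 3.59 × 85.1) = 24.72 m/s.
v_y0 = v₀ sin θ ⇒ v₀ = 24.72 / sin 17.8° = 80.86 m/s.

80.86 m/s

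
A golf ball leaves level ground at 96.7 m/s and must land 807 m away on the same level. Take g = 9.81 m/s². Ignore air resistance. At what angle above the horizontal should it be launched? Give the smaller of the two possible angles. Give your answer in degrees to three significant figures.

From R = (v₀²/g) sin 2θ: sin 2θ = 9.81 × 807 / 9350.9 = 0.8466.
2θ = 57.85° or 180° − 57.85° = 122.2°, so θ = 28.92° or 61.08°.
The smaller angle is 28.92°.

28.9°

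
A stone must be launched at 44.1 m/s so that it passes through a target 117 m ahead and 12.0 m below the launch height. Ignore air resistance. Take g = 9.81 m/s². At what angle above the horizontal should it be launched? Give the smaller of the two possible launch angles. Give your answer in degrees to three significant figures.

Trajectory: y = x tanθ − g x² (1 + tan²θ)/(2v₀²). With x = 117, y = −12.0, v₀ = 44.1, g = 9.81:
34.52 tan²θ − 117 tanθ + (22.52) = 0.
tanθ = [117 ± √(117² − 4 × 34.52 × (22.52))] / (2 × 34.52) = (117 ± 102.9) / 69.05, giving tanθ = 0.2049 or 3.184.
θ = 11.58° or 72.56°; the smaller is 11.58°.

11.6°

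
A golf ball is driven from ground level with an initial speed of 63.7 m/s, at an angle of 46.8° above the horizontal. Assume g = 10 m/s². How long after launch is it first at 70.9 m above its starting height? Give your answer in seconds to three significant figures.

vₓ = 63.70 cos 46.8° = 43.61 m/s; v_y0 = 63.70 sin 46.8° = 46.44 m/s.
Height y(t) = 46.44 t − 5.000 t² = 70.9 gives 5.000 t² − 46.44 t + 70.9 = 0.
Quadratic formula: t = (46.44 ± √738.24) / 10.0 = (46.44 ± 27.17) / 10.0 → t = 1.926 s or 7.361 s.
The first (ascending) time is 1.926 s.

1.93 s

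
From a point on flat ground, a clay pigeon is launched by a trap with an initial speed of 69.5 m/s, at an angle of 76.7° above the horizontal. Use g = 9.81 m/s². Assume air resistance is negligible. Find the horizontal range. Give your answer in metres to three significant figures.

Components: vₓ = 69.50 cos 76.7° = 15.99 m/s, v_y0 = 69.50 sin 76.7° = 67.64 m/s.
Flight time T = 2 v_y0 / g = 13.79 s.
Horizontal distance R = vₓ T = 15.99 × 13.79 = 220.5 m.

220 m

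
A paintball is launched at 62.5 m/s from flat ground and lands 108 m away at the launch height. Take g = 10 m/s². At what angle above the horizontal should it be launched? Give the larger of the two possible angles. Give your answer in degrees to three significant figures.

R = v₀² sin 2θ / g gives sin 2θ = gR/v₀² = 10.0·108/62.5² = 0.2765.
2θ = 16.05° or 180° − 16.05° = 163.9°, so θ = 8.025° or 81.97°.
The larger angle is 81.97°.

82.0°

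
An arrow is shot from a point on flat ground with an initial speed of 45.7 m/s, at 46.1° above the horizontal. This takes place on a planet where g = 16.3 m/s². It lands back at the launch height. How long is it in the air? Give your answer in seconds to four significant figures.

vₓ = 45.70 cos 46.1° = 31.69 m/s; v_y0 = 45.70 sin 46.1° = 32.93 m/s.
Landing at launch height ⇒ T = 2 v_y0 / g = 2 × 32.93 / 16.3 = 4.040 s.

4.040 s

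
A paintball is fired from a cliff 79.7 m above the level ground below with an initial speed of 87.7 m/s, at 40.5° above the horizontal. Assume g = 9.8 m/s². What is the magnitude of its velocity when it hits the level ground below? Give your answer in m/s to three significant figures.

Horizontal component vₓ = 87.70 cos 40.5° = 66.69 m/s; vertical v_y0 = 87.70 sin 40.5° = 56.96 m/s.
With up positive and y = 0 at the ground: y(t) = 79.7 + (56.96) t − 4.900 t². Setting y = 0 and taking the positive root: t = [56.96 + √(56.96² + 2·9.80·79.7)] / 9.80 = (56.96 + 69.33) / 9.80 = 12.89 s.
Vertical velocity at impact: v_y = v_y0 − g t = 56.96 − 9.80 × 12.89 = −69.33 m/s.
Speed: |v| = √(vₓ² + v_y²) = √(66.69² + 69.33²) = 96.19 m/s.

96.2 m/s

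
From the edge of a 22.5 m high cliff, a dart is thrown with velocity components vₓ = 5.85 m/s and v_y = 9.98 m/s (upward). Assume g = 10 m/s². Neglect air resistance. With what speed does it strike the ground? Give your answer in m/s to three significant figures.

24.2 m/s

Vertical motion (up positive, ground at y = 0): 5.000 t² − (9.980) t − 22.5 = 0, so t = (9.980 + √(9.980² + 2·10.0·22.5)) / 10.0 = (9.980 + 23.44) / 10.0 = 3.342 s.
Vertical velocity at impact: v_y = v_y0 − g t = 9.980 − 10.0 × 3.342 = −23.44 m/s.
Speed: |v| = √(vₓ² + v_y²) = √(5.850² + 23.44²) = 24.16 m/s.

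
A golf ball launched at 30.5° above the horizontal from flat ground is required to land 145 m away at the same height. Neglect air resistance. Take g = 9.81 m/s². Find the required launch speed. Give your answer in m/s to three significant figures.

40.3 m/s

Level-ground range: R = v₀² sin(2θ)/g, so v₀ = √(gR / sin 2θ).
v₀ = √(9.81 × 145 / sin 61.00°) = √(1422 / 0.8746) = √1626.4 = 40.33 m/s.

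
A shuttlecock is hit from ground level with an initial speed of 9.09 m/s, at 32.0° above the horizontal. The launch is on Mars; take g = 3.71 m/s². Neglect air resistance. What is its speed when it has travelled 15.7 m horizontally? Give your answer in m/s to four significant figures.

Resolve: vₓ = 9.090 cos 32.0° = 7.709 m/s and v_y0 = 9.090 sin 32.0° = 4.817 m/s.
Time to reach x = 15.7 m: t = x/vₓ = 15.7/7.709 = 2.037 s.
Vertical velocity there: v_y = v_y0 − g t = 4.817 − 3.71 × 2.037 = −2.739 m/s.
Speed: √(vₓ² + v_y²) = √(7.709² + 2.739²) = 8.181 m/s.

8.181 m/s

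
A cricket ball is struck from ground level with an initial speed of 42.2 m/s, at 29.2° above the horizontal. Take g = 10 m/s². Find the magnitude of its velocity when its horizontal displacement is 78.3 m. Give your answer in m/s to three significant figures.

Horizontal component vₓ = 42.20 cos 29.2° = 36.84 m/s; vertical v_y0 = 42.20 sin 29.2° = 20.59 m/s.
Time to reach x = 78.3 m: t = x/vₓ = 78.3/36.84 = 2.126 s.
Vertical velocity there: v_y = v_y0 − g t = 20.59 − 10.0 × 2.126 = −0.6679 m/s.
Speed: √(vₓ² + v_y²) = √(36.84² + 0.6679²) = 36.84 m/s.

36.8 m/s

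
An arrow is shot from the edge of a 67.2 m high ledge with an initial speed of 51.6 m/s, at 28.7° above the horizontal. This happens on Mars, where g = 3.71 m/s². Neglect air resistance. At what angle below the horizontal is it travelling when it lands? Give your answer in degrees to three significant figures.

Resolve: vₓ = 51.60 cos 28.7° = 45.26 m/s and v_y0 = 51.60 sin 28.7° = 24.78 m/s.
The projectile lands when y = 67.2 + (24.78) t − ½·3.71·t² = 0. Positive root: t = (24.78 + √(24.78² + 2·3.71·67.2)) / 3.71 = (24.78 + 33.36) / 3.71 = 15.67 s.
At impact: v_y = v_y0 − g t = −33.36 m/s; vₓ = 45.26 m/s.
Angle below horizontal: arctan(|v_y|/vₓ) = arctan(33.36/45.26) = 36.39°.

36.4°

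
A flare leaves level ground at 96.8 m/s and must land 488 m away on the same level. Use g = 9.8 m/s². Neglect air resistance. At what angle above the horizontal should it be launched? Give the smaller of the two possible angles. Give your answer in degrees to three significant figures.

15.3°

Level-ground range R = v₀² sin(2θ)/g ⇒ sin(2θ) = gR/v₀² = 9.80 × 488 / 96.8² = 0.5104.
2θ = 30.69° or 180° − 30.69° = 149.3°, so θ = 15.34° or 74.66°.
The smaller angle is 15.34°.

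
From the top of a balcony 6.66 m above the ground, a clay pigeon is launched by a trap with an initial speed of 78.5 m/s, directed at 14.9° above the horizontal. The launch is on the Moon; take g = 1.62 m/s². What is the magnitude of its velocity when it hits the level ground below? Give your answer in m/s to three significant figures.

Horizontal component vₓ = 78.50 cos 14.9° = 75.86 m/s; vertical v_y0 = 78.50 sin 14.9° = 20.18 m/s.
The projectile lands when y = 6.66 + (20.18) t − ½·1.62·t² = 0. Positive root: t = (20.18 + √(20.18² + 2·1.62·6.66)) / 1.62 = (20.18 + 20.71) / 1.62 = 25.25 s.
Vertical velocity at impact: v_y = v_y0 − g t = 20.18 − 1.62 × 25.25 = −20.71 m/s.
Speed: |v| = √(vₓ² + v_y²) = √(75.86² + 20.71²) = 78.64 m/s.

78.6 m/s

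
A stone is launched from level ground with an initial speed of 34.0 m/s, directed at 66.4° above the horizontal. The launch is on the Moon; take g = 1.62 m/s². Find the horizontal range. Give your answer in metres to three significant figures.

Horizontal component vₓ = 34.00 cos 66.4° = 13.61 m/s; vertical v_y0 = 34.00 sin 66.4° = 31.16 m/s.
Flight time T = 2 v_y0 / g = 38.46 s.
Range: R = vₓ T = 13.61 × 38.46 = 523.6 m.

524 m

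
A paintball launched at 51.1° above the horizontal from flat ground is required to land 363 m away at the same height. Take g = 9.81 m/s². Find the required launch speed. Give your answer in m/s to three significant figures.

60.4 m/s

On level ground R = v₀² sin 2θ / g ⇒ v₀ = √(gR / sin 2θ).
v₀ = √(9.81 × 363 / sin 102.2°) = √(3561 / 0.9774) = √3643.3 = 60.36 m/s.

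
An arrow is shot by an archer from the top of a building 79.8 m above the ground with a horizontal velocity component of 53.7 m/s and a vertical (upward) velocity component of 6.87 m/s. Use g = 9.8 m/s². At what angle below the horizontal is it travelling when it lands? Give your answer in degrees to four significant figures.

36.78°

With up positive and y = 0 at the ground: y(t) = 79.8 + (6.870) t − 4.900 t². Setting y = 0 and taking the positive root: t = [6.870 + √(6.870² + 2·9.80·79.8)] / 9.80 = (6.870 + 40.14) / 9.80 = 4.797 s.
At impact: v_y = v_y0 − g t = −40.14 m/s; vₓ = 53.70 m/s.
Angle below horizontal: arctan(|v_y|/vₓ) = arctan(40.14/53.70) = 36.78°.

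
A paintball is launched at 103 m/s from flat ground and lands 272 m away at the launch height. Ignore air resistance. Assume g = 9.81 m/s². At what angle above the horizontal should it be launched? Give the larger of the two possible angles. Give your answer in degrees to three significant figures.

82.7°

R = v₀² sin 2θ / g gives sin 2θ = gR/v₀² = 9.81·272/103² = 0.2515.
2θ = 14.57° or 180° − 14.57° = 165.4°, so θ = 7.284° or 82.72°.
The larger angle is 82.72°.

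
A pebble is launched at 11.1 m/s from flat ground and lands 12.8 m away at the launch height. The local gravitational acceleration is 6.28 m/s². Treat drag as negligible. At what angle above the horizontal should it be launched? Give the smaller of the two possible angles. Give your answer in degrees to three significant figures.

20.4°

R = v₀² sin 2θ / g gives sin 2θ = gR/v₀² = 6.28·12.8/11.1² = 0.6524.
2θ = 40.72° or 180° − 40.72° = 139.3°, so θ = 20.36° or 69.64°.
The smaller angle is 20.36°.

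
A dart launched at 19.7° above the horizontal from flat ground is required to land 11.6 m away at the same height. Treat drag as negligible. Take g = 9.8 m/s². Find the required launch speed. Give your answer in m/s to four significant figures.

Level-ground range: R = v₀² sin(2θ)/g, so v₀ = √(gR / sin 2θ).
v₀ = √(9.80 × 11.6 / sin 39.40°) = √(113.7 / 0.6347) = √179.10 = 13.38 m/s.

13.38 m/s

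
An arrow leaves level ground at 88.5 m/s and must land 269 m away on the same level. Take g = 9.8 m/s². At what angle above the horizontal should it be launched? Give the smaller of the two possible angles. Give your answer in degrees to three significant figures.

R = v₀² sin 2θ / g gives sin 2θ = gR/v₀² = 9.80·269/88.5² = 0.3366.
2θ = 19.67° or 180° − 19.67° = 160.3°, so θ = 9.834° or 80.17°.
The smaller angle is 9.834°.

9.83°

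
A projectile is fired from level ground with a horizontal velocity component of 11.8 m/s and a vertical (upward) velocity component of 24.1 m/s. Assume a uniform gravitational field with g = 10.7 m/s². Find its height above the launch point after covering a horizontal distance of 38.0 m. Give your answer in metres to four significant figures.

22.13 m

Time to reach x = 38.0 m: t = x/vₓ = 38.0/11.80 = 3.220 s.
Height: y = v_y0 t − ½ g t² = 24.10 × 3.220 − 5.350 × 3.220² = 77.61 − 55.48 = 22.13 m.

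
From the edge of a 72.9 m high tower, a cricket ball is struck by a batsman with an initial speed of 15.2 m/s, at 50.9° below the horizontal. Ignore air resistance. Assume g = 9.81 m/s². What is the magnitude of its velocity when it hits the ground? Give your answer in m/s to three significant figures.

vₓ = 15.20 cos 50.9° = 9.586 m/s; v_y0 = −11.80 m/s (downward).
Vertical motion (up positive, ground at y = 0): 4.905 t² − (−11.80) t − 72.9 = 0, so t = (−11.80 + √(11.80² + 2·9.81·72.9)) / 9.81 = (−11.80 + 39.62) / 9.81 = 2.836 s.
Vertical velocity at impact: v_y = v_y0 − g t = −11.80 − 9.81 × 2.836 = −39.62 m/s.
Speed: |v| = √(vₓ² + v_y²) = √(9.586² + 39.62²) = 40.76 m/s.

40.8 m/s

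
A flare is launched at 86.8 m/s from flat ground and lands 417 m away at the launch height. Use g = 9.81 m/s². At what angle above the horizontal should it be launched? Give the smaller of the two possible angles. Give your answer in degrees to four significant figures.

Level-ground range R = v₀² sin(2θ)/g ⇒ sin(2θ) = gR/v₀² = 9.81 × 417 / 86.8² = 0.5430.
2θ = 32.89° or 180° − 32.89° = 147.1°, so θ = 16.44° or 73.56°.
The smaller angle is 16.44°.

16.44°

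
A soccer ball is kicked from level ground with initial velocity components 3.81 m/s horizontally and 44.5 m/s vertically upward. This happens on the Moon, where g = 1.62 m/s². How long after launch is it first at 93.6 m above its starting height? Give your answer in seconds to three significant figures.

2.19 s

Set y = v_y0 t − ½ g t² = 93.6: 0.8100 t² − 44.50 t + 93.6 = 0.
t = [44.50 ± √(44.50² − 2·1.62·93.6)] / 1.62 = (44.50 ± 40.95) / 1.62, so t = 2.191 s or t = 52.75 s.
The first (ascending) time is 2.191 s.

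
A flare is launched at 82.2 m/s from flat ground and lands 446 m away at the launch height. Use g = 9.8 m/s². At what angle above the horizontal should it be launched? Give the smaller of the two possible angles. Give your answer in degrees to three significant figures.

Level-ground range R = v₀² sin(2θ)/g ⇒ sin(2θ) = gR/v₀² = 9.80 × 446 / 82.2² = 0.6469.
2θ = 40.31° or 180° − 40.31° = 139.7°, so θ = 20.15° or 69.85°.
The smaller angle is 20.15°.

20.2°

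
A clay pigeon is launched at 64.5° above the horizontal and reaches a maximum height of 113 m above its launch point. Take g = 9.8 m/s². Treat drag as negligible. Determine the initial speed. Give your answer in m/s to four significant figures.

52.14 m/s

At the peak v_y = 0, so v_y0 = √(2gH) = √(2 × 9.80 × 113) = 47.06 m/s.
v_y0 = v₀ sin θ ⇒ v₀ = 47.06 / sin 64.5° = 52.14 m/s.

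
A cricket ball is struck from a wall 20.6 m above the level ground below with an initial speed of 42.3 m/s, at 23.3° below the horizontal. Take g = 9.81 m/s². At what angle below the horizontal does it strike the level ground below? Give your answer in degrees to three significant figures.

34.0°

Components: vₓ = 42.30 cos 23.3° = 38.85 m/s, v_y0 = −16.73 m/s (downward).
The projectile lands when y = 20.6 + (−16.73) t − ½·9.81·t² = 0. Positive root: t = (−16.73 + √(16.73² + 2·9.81·20.6)) / 9.81 = (−16.73 + 26.16) / 9.81 = 0.9607 s.
At impact: v_y = v_y0 − g t = −26.16 m/s; vₓ = 38.85 m/s.
Angle below horizontal: arctan(|v_y|/vₓ) = arctan(26.16/38.85) = 33.95°.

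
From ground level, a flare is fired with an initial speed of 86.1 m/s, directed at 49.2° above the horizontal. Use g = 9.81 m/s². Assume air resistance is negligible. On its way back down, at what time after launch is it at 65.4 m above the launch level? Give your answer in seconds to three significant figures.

Horizontal component vₓ = 86.10 cos 49.2° = 56.26 m/s; vertical v_y0 = 86.10 sin 49.2° = 65.18 m/s.
Height y(t) = 65.18 t − 4.905 t² = 65.4 gives 4.905 t² − 65.18 t + 65.4 = 0.
Quadratic formula: t = (65.18 ± √2964.9) / 9.81 = (65.18 ± 54.45) / 9.81 → t = 1.093 s or 12.19 s.
The descending-branch root is 12.19 s.

12.2 s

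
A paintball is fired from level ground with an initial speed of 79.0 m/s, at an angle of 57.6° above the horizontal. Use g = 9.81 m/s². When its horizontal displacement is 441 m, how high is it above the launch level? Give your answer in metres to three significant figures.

163 m

Horizontal component vₓ = 79.00 cos 57.6° = 42.33 m/s; vertical v_y0 = 79.00 sin 57.6° = 66.70 m/s.
x = vₓ t ⇒ t = 441/42.33 = 10.42 s.
Height: y = v_y0 t − ½ g t² = 66.70 × 10.42 − 4.905 × 10.42² = 694.9 − 532.4 = 162.5 m.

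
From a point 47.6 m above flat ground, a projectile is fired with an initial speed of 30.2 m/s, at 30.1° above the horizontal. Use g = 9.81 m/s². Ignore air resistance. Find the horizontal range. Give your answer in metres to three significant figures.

131 m

Horizontal component vₓ = 30.20 cos 30.1° = 26.13 m/s; vertical v_y0 = 30.20 sin 30.1° = 15.15 m/s.
Vertical motion (up positive, ground at y = 0): 4.905 t² − (15.15) t − 47.6 = 0, so t = (15.15 + √(15.15² + 2·9.81·47.6)) / 9.81 = (15.15 + 34.11) / 9.81 = 5.021 s.
Horizontal distance: R = vₓ t = 26.13 × 5.021 = 131.2 m.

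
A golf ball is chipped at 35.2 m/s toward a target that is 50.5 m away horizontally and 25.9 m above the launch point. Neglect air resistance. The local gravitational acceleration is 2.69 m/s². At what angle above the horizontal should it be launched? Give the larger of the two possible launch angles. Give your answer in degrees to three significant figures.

86.8°

Trajectory: y = x tanθ − g x² (1 + tan²θ)/(2v₀²). With x = 50.5, y = 25.9, v₀ = 35.2, g = 2.69:
2.768 tan²θ − 50.5 tanθ + (28.67) = 0.
tanθ = [50.5 ± √(50.5² − 4 × 2.768 × (28.67))] / (2 × 2.768) = (50.5 ± 47.25) / 5.537, giving tanθ = 0.5865 or 17.66.
θ = 30.39° or 86.76°; the larger is 86.76°.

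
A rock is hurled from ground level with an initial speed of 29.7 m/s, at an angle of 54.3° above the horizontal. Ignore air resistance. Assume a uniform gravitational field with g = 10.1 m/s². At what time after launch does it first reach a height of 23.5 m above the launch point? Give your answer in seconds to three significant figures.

1.36 s

Resolve: vₓ = 29.70 cos 54.3° = 17.33 m/s and v_y0 = 29.70 sin 54.3° = 24.12 m/s.
Set y = v_y0 t − ½ g t² = 23.5: 5.050 t² − 24.12 t + 23.5 = 0.
t = [24.12 ± √(24.12² − 2·10.1·23.5)] / 10.1 = (24.12 ± 10.35) / 10.1, so t = 1.364 s or t = 3.412 s.
The first (ascending) time is 1.364 s.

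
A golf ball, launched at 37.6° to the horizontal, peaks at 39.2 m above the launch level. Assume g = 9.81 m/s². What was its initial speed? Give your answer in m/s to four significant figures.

45.45 m/s

At the peak v_y = 0, so v_y0 = √(2gH) = √(2 × 9.81 × 39.2) = 27.73 m/s.
v_y0 = v₀ sin θ ⇒ v₀ = 27.73 / sin 37.6° = 45.45 m/s.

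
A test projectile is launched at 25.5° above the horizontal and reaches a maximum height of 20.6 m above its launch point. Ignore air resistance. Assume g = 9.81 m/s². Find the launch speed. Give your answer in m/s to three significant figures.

46.7 m/s

At the peak v_y = 0, so v_y0 = √(2gH) = √(2 × 9.81 × 20.6) = 20.10 m/s.
v_y0 = v₀ sin θ ⇒ v₀ = 20.10 / sin 25.5° = 46.70 m/s.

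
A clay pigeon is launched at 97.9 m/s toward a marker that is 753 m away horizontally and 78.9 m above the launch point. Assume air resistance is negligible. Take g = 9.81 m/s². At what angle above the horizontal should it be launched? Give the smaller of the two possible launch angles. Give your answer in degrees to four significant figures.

Trajectory: y = x tanθ − g x² (1 + tan²θ)/(2v₀²). With x = 753, y = 78.9, v₀ = 97.9, g = 9.81:
290.2 tan²θ − 753 tanθ + (369.1) = 0.
tanθ = [753 ± √(753² − 4 × 290.2 × (369.1))] / (2 × 290.2) = (753 ± 372.3) / 580.4, giving tanθ = 0.6560 or 1.939.
θ = 33.26° or 62.72°; the smaller is 33.26°.

33.26°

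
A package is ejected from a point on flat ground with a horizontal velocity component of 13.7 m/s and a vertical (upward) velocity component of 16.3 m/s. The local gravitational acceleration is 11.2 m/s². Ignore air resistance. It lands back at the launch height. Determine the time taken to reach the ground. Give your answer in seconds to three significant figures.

2.91 s

Landing at launch height ⇒ T = 2 v_y0 / g = 2 × 16.30 / 11.2 = 2.911 s.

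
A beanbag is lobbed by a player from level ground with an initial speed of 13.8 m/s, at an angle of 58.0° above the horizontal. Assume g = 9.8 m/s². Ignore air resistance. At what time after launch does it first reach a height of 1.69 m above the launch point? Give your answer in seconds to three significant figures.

0.154 s

Resolve: vₓ = 13.80 cos 58.0° = 7.313 m/s and v_y0 = 13.80 sin 58.0° = 11.70 m/s.
Height y(t) = 11.70 t − 4.900 t² = 1.69 gives 4.900 t² − 11.70 t + 1.69 = 0.
t = [11.70 ± √(11.70² − 2·9.80·1.69)] / 9.80 = (11.70 ± 10.19) / 9.80, so t = 0.1544 s or t = 2.234 s.
The first (ascending) time is 0.1544 s.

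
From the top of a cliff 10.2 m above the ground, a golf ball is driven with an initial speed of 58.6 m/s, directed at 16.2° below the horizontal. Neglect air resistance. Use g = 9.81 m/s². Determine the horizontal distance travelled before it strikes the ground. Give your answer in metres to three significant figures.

vₓ = 58.60 cos 16.2° = 56.27 m/s; v_y0 = −16.35 m/s (downward).
With up positive and y = 0 at the ground: y(t) = 10.2 + (−16.35) t − 4.905 t². Setting y = 0 and taking the positive root: t = [−16.35 + √(16.35² + 2·9.81·10.2)] / 9.81 = (−16.35 + 21.62) / 9.81 = 0.5373 s.
Horizontal distance: R = vₓ t = 56.27 × 0.5373 = 30.23 m.

30.2 m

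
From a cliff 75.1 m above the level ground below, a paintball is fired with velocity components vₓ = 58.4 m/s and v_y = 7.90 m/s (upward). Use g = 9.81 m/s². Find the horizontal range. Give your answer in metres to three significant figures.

With up positive and y = 0 at the ground: y(t) = 75.1 + (7.900) t − 4.905 t². Setting y = 0 and taking the positive root: t = [7.900 + √(7.900² + 2·9.81·75.1)] / 9.81 = (7.900 + 39.19) / 9.81 = 4.800 s.
Horizontal distance: R = vₓ t = 58.40 × 4.800 = 280.3 m.

280 m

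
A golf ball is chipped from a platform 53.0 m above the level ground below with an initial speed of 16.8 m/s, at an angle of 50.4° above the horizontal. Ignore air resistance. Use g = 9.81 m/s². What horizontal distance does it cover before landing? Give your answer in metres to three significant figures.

52.1 m

Components: vₓ = 16.80 cos 50.4° = 10.71 m/s, v_y0 = 16.80 sin 50.4° = 12.94 m/s.
Vertical motion (up positive, ground at y = 0): 4.905 t² − (12.94) t − 53.0 = 0, so t = (12.94 + √(12.94² + 2·9.81·53.0)) / 9.81 = (12.94 + 34.75) / 9.81 = 4.862 s.
Horizontal distance: R = vₓ t = 10.71 × 4.862 = 52.06 m.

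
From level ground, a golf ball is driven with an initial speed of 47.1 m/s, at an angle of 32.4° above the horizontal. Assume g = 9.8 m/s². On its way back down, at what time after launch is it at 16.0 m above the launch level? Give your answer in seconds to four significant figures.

4.410 s

Horizontal component vₓ = 47.10 cos 32.4° = 39.77 m/s; vertical v_y0 = 47.10 sin 32.4° = 25.24 m/s.
Set y = v_y0 t − ½ g t² = 16.0: 4.900 t² − 25.24 t + 16.0 = 0.
Quadratic formula: t = (25.24 ± √323.33) / 9.80 = (25.24 ± 17.98) / 9.80 → t = 0.7404 s or 4.410 s.
The descending-branch root is 4.410 s.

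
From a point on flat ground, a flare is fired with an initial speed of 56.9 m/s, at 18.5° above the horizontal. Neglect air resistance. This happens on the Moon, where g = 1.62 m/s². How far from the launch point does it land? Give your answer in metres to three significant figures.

Resolve: vₓ = 56.90 cos 18.5° = 53.96 m/s and v_y0 = 56.90 sin 18.5° = 18.05 m/s.
Flight time T = 2 v_y0 / g = 22.29 s.
Range: R = vₓ T = 53.96 × 22.29 = 1203 m.

1200 m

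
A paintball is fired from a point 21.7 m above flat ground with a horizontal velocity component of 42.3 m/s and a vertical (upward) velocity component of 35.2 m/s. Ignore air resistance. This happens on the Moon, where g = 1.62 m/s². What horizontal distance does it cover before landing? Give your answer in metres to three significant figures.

With up positive and y = 0 at the ground: y(t) = 21.7 + (35.20) t − 0.8100 t². Setting y = 0 and taking the positive root: t = [35.20 + √(35.20² + 2·1.62·21.7)] / 1.62 = (35.20 + 36.18) / 1.62 = 44.06 s.
Horizontal distance: R = vₓ t = 42.30 × 44.06 = 1864 m.

1860 m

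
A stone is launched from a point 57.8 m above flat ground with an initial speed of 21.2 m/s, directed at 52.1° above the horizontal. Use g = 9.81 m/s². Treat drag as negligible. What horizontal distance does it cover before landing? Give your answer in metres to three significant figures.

72.1 m

Horizontal component vₓ = 21.20 cos 52.1° = 13.02 m/s; vertical v_y0 = 21.20 sin 52.1° = 16.73 m/s.
With up positive and y = 0 at the ground: y(t) = 57.8 + (16.73) t − 4.905 t². Setting y = 0 and taking the positive root: t = [16.73 + √(16.73² + 2·9.81·57.8)] / 9.81 = (16.73 + 37.60) / 9.81 = 5.538 s.
Horizontal distance: R = vₓ t = 13.02 × 5.538 = 72.12 m.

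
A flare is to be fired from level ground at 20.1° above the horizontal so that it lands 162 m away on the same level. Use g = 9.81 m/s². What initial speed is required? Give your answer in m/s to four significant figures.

49.62 m/s

From R = (v₀² / g) sin 2θ: v₀ = √(gR / sin 2θ).
v₀ = √(9.81 × 162 / sin 40.20°) = √(1589 / 0.6455) = √2462.2 = 49.62 m/s.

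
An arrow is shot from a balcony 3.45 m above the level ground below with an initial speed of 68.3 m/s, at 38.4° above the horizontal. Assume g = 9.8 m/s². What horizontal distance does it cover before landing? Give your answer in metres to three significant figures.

468 m

Components: vₓ = 68.30 cos 38.4° = 53.53 m/s, v_y0 = 68.30 sin 38.4° = 42.42 m/s.
The projectile lands when y = 3.45 + (42.42) t − ½·9.80·t² = 0. Positive root: t = (42.42 + √(42.42² + 2·9.80·3.45)) / 9.80 = (42.42 + 43.21) / 9.80 = 8.739 s.
Horizontal distance: R = vₓ t = 53.53 × 8.739 = 467.7 m.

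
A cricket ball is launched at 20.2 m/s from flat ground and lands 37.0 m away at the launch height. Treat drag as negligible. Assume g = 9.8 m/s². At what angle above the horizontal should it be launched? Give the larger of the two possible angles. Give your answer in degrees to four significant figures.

58.65°

R = v₀² sin 2θ / g gives sin 2θ = gR/v₀² = 9.80·37.0/20.2² = 0.8886.
2θ = 62.70° or 180° − 62.70° = 117.3°, so θ = 31.35° or 58.65°.
The larger angle is 58.65°.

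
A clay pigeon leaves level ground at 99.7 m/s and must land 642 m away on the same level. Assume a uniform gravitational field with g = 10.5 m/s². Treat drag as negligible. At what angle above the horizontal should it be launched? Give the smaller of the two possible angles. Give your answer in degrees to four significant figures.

21.35°

Level-ground range R = v₀² sin(2θ)/g ⇒ sin(2θ) = gR/v₀² = 10.5 × 642 / 99.7² = 0.6782.
2θ = 42.70° or 180° − 42.70° = 137.3°, so θ = 21.35° or 68.65°.
The smaller angle is 21.35°.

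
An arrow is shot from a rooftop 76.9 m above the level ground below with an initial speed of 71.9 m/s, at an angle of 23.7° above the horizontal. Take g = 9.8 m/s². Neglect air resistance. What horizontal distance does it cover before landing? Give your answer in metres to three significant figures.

Resolve: vₓ = 71.90 cos 23.7° = 65.84 m/s and v_y0 = 71.90 sin 23.7° = 28.90 m/s.
Vertical motion (up positive, ground at y = 0): 4.900 t² − (28.90) t − 76.9 = 0, so t = (28.90 + √(28.90² + 2·9.80·76.9)) / 9.80 = (28.90 + 48.40) / 9.80 = 7.888 s.
Horizontal distance: R = vₓ t = 65.84 × 7.888 = 519.3 m.

519 m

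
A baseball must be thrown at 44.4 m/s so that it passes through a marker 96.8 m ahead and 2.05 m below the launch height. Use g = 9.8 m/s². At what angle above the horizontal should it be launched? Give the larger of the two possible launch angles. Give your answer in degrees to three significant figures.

75.7°

Trajectory: y = x tanθ − g x² (1 + tan²θ)/(2v₀²). With x = 96.8, y = −2.05, v₀ = 44.4, g = 9.80:
23.29 tan²θ − 96.8 tanθ + (21.24) = 0.
tanθ = [96.8 ± √(96.8² − 4 × 23.29 × (21.24))] / (2 × 23.29) = (96.8 ± 85.97) / 46.58, giving tanθ = 0.2324 or 3.924.
θ = 13.08° or 75.70°; the larger is 75.70°.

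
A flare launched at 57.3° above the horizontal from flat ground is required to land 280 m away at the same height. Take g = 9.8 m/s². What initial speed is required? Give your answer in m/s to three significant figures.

54.9 m/s

From R = (v₀² / g) sin 2θ: v₀ = √(gR / sin 2θ).
v₀ = √(9.80 × 280 / sin 114.6°) = √(2744 / 0.9092) = √3017.9 = 54.94 m/s.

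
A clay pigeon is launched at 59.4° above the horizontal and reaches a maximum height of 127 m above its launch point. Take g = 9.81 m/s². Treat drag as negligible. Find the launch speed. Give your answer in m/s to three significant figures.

At the peak v_y = 0, so v_y0 = √(2gH) = √(2 × 9.81 × 127) = 49.92 m/s.
v_y0 = v₀ sin θ ⇒ v₀ = 49.92 / sin 59.4° = 57.99 m/s.

58.0 m/s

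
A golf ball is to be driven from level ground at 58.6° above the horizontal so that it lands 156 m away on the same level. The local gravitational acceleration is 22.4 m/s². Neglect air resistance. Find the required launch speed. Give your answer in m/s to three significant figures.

On level ground R = v₀² sin 2θ / g ⇒ v₀ = √(gR / sin 2θ).
v₀ = √(22.4 × 156 / sin 117.2°) = √(3494 / 0.8894) = √3928.9 = 62.68 m/s.

62.7 m/s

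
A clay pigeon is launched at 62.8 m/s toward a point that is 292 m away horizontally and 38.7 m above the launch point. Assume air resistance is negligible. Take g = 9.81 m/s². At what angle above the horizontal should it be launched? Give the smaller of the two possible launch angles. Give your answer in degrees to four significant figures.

32.96°

Trajectory: y = x tanθ − g x² (1 + tan²θ)/(2v₀²). With x = 292, y = 38.7, v₀ = 62.8, g = 9.81:
106.0 tan²θ − 292 tanθ + (144.7) = 0.
tanθ = [292 ± √(292² − 4 × 106.0 × (144.7))] / (2 × 106.0) = (292 ± 154.5) / 212.1, giving tanθ = 0.6484 or 2.105.
θ = 32.96° or 64.59°; the smaller is 32.96°.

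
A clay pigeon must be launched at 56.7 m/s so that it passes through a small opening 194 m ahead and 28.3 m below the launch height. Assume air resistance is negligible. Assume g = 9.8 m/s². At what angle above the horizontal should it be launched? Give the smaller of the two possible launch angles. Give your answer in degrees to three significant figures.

8.93°

Trajectory: y = x tanθ − g x² (1 + tan²θ)/(2v₀²). With x = 194, y = −28.3, v₀ = 56.7, g = 9.80:
57.36 tan²θ − 194 tanθ + (29.06) = 0.
tanθ = [194 ± √(194² − 4 × 57.36 × (29.06))] / (2 × 57.36) = (194 ± 176.0) / 114.7, giving tanθ = 0.1571 or 3.225.
θ = 8.929° or 72.77°; the smaller is 8.929°.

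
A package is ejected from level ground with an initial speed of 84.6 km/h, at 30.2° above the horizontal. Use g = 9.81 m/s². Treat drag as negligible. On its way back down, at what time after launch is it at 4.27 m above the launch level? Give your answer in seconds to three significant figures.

Convert: 84.6 km/h = 84.6/3.6 = 23.50 m/s.
Horizontal component vₓ = 23.50 cos 30.2° = 20.31 m/s; vertical v_y0 = 23.50 sin 30.2° = 11.82 m/s.
Require v_y0 t − ½ g t² = 4.27, i.e. 4.905 t² − 11.82 t + 4.27 = 0.
Quadratic formula: t = (11.82 ± √55.958) / 9.81 = (11.82 ± 7.481) / 9.81 → t = 0.4425 s or 1.968 s.
The descending-branch root is 1.968 s.

1.97 s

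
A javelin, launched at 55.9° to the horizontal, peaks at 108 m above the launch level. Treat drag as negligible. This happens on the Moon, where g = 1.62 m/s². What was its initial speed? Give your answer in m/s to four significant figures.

At the peak v_y = 0, so v_y0 = √(2gH) = √(2 × 1.62 × 108) = 18.71 m/s.
v_y0 = v₀ sin θ ⇒ v₀ = 18.71 / sin 55.9° = 22.59 m/s.

22.59 m/s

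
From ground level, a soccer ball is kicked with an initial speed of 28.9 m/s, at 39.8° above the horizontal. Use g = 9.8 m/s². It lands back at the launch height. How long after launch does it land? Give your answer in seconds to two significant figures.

3.8 s

Horizontal component vₓ = 28.90 cos 39.8° = 22.20 m/s; vertical v_y0 = 28.90 sin 39.8° = 18.50 m/s.
It returns to y = 0 when t = 2 v_y0 / g = 2(18.50)/9.80 = 3.775 s.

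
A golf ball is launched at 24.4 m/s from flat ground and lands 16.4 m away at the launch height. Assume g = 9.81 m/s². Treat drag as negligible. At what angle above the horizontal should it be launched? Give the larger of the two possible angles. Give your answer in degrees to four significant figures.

82.16°

From R = (v₀²/g) sin 2θ: sin 2θ = 9.81 × 16.4 / 595.36 = 0.2702.
2θ = 15.68° or 180° − 15.68° = 164.3°, so θ = 7.839° or 82.16°.
The larger angle is 82.16°.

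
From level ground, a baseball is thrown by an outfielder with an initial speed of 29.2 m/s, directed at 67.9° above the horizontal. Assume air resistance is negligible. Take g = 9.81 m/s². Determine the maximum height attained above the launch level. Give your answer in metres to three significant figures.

37.3 m

Horizontal component vₓ = 29.20 cos 67.9° = 10.99 m/s; vertical v_y0 = 29.20 sin 67.9° = 27.05 m/s.
Peak height H = v_y0² / (2g) = 731.95 / 19.62 = 37.31 m.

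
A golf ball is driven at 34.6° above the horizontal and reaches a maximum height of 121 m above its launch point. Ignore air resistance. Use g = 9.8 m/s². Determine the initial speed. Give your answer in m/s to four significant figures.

85.76 m/s

At the peak v_y = 0, so v_y0 = √(2gH) = √(2 × 9.80 × 121) = 48.70 m/s.
v_y0 = v₀ sin θ ⇒ v₀ = 48.70 / sin 34.6° = 85.76 m/s.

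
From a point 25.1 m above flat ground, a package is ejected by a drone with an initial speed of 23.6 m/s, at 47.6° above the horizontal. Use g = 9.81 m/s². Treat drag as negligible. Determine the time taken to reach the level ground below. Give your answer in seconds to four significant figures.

vₓ = 23.60 cos 47.6° = 15.91 m/s; v_y0 = 23.60 sin 47.6° = 17.43 m/s.
With up positive and y = 0 at the ground: y(t) = 25.1 + (17.43) t − 4.905 t². Setting y = 0 and taking the positive root: t = [17.43 + √(17.43² + 2·9.81·25.1)] / 9.81 = (17.43 + 28.22) / 9.81 = 4.653 s.

4.653 s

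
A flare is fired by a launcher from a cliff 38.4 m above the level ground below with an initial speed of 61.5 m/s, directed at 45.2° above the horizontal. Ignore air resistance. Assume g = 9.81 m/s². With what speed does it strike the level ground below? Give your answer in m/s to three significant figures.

Resolve: vₓ = 61.50 cos 45.2° = 43.34 m/s and v_y0 = 61.50 sin 45.2° = 43.64 m/s.
Vertical motion (up positive, ground at y = 0): 4.905 t² − (43.64) t − 38.4 = 0, so t = (43.64 + √(43.64² + 2·9.81·38.4)) / 9.81 = (43.64 + 51.55) / 9.81 = 9.704 s.
Vertical velocity at impact: v_y = v_y0 − g t = 43.64 − 9.81 × 9.704 = −51.55 m/s.
Speed: |v| = √(vₓ² + v_y²) = √(43.34² + 51.55²) = 67.35 m/s.

67.3 m/s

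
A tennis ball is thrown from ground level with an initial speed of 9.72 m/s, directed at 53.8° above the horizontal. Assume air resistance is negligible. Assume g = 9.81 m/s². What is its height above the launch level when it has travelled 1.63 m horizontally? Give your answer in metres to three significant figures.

vₓ = 9.720 cos 53.8° = 5.741 m/s; v_y0 = 9.720 sin 53.8° = 7.844 m/s.
x = vₓ t ⇒ t = 1.63/5.741 = 0.2839 s.
Height: y = v_y0 t − ½ g t² = 7.844 × 0.2839 − 4.905 × 0.2839² = 2.227 − 0.3954 = 1.832 m.

1.83 m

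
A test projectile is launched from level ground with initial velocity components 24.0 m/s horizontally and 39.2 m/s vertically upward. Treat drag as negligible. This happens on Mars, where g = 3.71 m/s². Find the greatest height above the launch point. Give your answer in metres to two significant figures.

Maximum height: H = v_y0² / (2g) = 39.20² / (2 × 3.71) = 207.1 m.

210 m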